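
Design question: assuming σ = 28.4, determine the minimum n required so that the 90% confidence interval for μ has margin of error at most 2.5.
n ≥ 350

For margin E ≤ 2.5:
n ≥ (z* · σ / E)²
n ≥ (1.645 · 28.4 / 2.5)²
n ≥ 349.21

Minimum n = 350 (rounding up)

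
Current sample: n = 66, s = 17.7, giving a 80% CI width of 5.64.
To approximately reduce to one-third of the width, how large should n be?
n ≈ 594

CI width ∝ 1/√n
To reduce width by factor 3, need √n to grow by 3 → need 3² = 9 times as many samples.

Current: n = 66, width = 5.64
New: n = 594, width ≈ 1.86

Width reduced by factor of 5.64/1.86 = 3.03.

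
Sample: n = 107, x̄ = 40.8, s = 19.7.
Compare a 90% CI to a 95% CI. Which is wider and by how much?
95% CI is wider by 1.23

df = 106
90% CI: t* = 1.659, (37.64, 43.96), width = 2 · t* · s/√n = 6.32
95% CI: t* = 1.983, (37.02, 44.58), width = 2 · t* · s/√n = 7.55

The 95% CI is wider by 7.55 - 6.32 = 1.23.
Higher confidence requires a wider interval.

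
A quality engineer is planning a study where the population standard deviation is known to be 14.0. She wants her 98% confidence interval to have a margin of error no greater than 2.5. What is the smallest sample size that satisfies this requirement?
n ≥ 170

For margin E ≤ 2.5:
n ≥ (z* · σ / E)²
n ≥ (2.326 · 14.0 / 2.5)²
n ≥ 169.67

Minimum n = 170 (rounding up)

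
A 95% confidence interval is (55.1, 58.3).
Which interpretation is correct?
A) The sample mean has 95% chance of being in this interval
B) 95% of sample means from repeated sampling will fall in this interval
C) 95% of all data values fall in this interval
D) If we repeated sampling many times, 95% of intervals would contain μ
D

A) Wrong — x̄ is observed and sits in the interval by construction.
B) Wrong — coverage applies to intervals containing μ, not to future x̄ values.
C) Wrong — a CI is about the parameter μ, not individual data values.
D) Correct — this is the frequentist long-run coverage interpretation.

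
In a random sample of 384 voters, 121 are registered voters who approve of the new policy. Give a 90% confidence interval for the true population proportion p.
(0.276, 0.354)

Proportion CI:
p̂ = 121/384 = 0.31510
SE = √(p̂(1-p̂)/n) = √(0.31510 · 0.68490 / 384) = 0.02371

z* = 1.645
Margin = z* · SE = 1.645 · 0.02371 = 0.0390

CI: 0.31510 ± 0.0390 = (0.276, 0.354)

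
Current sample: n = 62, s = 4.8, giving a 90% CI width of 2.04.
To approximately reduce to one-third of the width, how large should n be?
n ≈ 558

CI width ∝ 1/√n
To reduce width by factor 3, need √n to grow by 3 → need 3² = 9 times as many samples.

Current: n = 62, width = 2.04
New: n = 558, width ≈ 0.67

Width reduced by factor of 2.04/0.67 = 3.04.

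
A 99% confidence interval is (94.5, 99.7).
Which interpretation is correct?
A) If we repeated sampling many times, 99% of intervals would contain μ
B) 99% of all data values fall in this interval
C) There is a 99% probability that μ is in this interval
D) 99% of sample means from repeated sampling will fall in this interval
A

A) Correct — this is the frequentist long-run coverage interpretation.
B) Wrong — a CI is about the parameter μ, not individual data values.
C) Wrong — μ is fixed; the randomness lives in the interval, not in μ.
D) Wrong — coverage applies to intervals containing μ, not to future x̄ values.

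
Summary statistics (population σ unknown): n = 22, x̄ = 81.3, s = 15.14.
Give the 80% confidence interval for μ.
(77.03, 85.57)

t-interval (σ unknown):
df = n - 1 = 21
t* = 1.323 for 80% confidence

Margin of error = t* · s/√n = 1.323 · 15.14/√22 = 4.27

CI: (77.03, 85.57)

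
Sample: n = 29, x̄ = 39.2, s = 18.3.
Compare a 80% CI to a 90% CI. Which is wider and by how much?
90% CI is wider by 2.64

df = 28
80% CI: t* = 1.313, (34.74, 43.66), width = 2 · t* · s/√n = 8.92
90% CI: t* = 1.701, (33.42, 44.98), width = 2 · t* · s/√n = 11.56

The 90% CI is wider by 11.56 - 8.92 = 2.64.
Higher confidence requires a wider interval.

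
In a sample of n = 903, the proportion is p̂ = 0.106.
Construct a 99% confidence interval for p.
(0.080, 0.132)

Proportion CI:
SE = √(p̂(1-p̂)/n) = √(0.106 · 0.894 / 903) = 0.01024

z* = 2.576
Margin = z* · SE = 2.576 · 0.01024 = 0.0264

CI: 0.106 ± 0.0264 = (0.080, 0.132)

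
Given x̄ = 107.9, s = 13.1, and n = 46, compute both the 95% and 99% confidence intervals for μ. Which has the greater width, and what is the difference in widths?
99% CI is wider by 2.61

df = 45
95% CI: t* = 2.014, (104.01, 111.79), width = 2 · t* · s/√n = 7.78
99% CI: t* = 2.690, (102.70, 113.10), width = 2 · t* · s/√n = 10.39

The 99% CI is wider by 10.39 - 7.78 = 2.61.
Higher confidence requires a wider interval.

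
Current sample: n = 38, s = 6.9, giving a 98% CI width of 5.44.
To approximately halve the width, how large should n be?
n ≈ 152

CI width ∝ 1/√n
To reduce width by factor 2, need √n to grow by 2 → need 2² = 4 times as many samples.

Current: n = 38, width = 5.44
New: n = 152, width ≈ 2.63

Width reduced by factor of 5.44/2.63 = 2.07.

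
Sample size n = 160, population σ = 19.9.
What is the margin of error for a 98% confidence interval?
Margin of error = 3.66

Margin of error = z* · σ/√n
= 2.326 · 19.9/√160
= 2.326 · 19.9/12.6491
= 3.66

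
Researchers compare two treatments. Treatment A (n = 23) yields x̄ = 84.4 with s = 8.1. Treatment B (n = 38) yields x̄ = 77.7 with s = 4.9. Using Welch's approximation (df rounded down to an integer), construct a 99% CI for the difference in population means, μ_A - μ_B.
(1.58, 11.82)

Difference: x̄₁ - x̄₂ = 6.70
SE = √(s₁²/n₁ + s₂²/n₂) = √(8.1²/23 + 4.9²/38) = 1.8667
df = 31.89 → 31 (Welch–Satterthwaite, rounded down)
t* = 2.744

CI: 6.70 ± 2.744 · 1.8667 = 6.70 ± 5.12 = (1.58, 11.82)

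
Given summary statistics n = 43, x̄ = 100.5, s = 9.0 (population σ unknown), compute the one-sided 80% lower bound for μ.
μ ≥ 99.33

Lower bound (one-sided):
t* = 0.850 (one-sided for 80%)
Lower bound = x̄ - t* · s/√n = 100.5 - 0.850 · 9.0/√43 = 99.33

We are 80% confident that μ ≥ 99.33.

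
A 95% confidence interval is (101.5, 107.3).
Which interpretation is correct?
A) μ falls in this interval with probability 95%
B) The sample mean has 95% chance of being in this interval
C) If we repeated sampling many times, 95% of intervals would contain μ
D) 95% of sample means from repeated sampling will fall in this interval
C

A) Wrong — μ is fixed; the randomness lives in the interval, not in μ.
B) Wrong — x̄ is observed and sits in the interval by construction.
C) Correct — this is the frequentist long-run coverage interpretation.
D) Wrong — coverage applies to intervals containing μ, not to future x̄ values.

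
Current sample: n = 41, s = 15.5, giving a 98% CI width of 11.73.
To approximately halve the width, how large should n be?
n ≈ 164

CI width ∝ 1/√n
To reduce width by factor 2, need √n to grow by 2 → need 2² = 4 times as many samples.

Current: n = 41, width = 11.73
New: n = 164, width ≈ 5.69

Width reduced by factor of 11.73/5.69 = 2.06.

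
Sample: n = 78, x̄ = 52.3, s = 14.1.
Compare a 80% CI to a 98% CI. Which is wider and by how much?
98% CI is wider by 3.46

df = 77
80% CI: t* = 1.293, (50.24, 54.36), width = 2 · t* · s/√n = 4.13
98% CI: t* = 2.376, (48.51, 56.09), width = 2 · t* · s/√n = 7.59

The 98% CI is wider by 7.59 - 4.13 = 3.46.
Higher confidence requires a wider interval.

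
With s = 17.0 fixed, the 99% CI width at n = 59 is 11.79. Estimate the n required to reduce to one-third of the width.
n ≈ 531

CI width ∝ 1/√n
To reduce width by factor 3, need √n to grow by 3 → need 3² = 9 times as many samples.

Current: n = 59, width = 11.79
New: n = 531, width ≈ 3.81

Width reduced by factor of 11.79/3.81 = 3.09.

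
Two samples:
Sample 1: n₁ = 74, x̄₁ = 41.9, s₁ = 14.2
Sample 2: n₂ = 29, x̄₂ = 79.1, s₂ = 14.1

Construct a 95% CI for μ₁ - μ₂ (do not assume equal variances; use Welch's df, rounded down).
(-43.42, -30.98)

Difference: x̄₁ - x̄₂ = -37.20
SE = √(s₁²/n₁ + s₂²/n₂) = √(14.2²/74 + 14.1²/29) = 3.0952
df = 51.56 → 51 (Welch–Satterthwaite, rounded down)
t* = 2.008

CI: -37.20 ± 2.008 · 3.0952 = -37.20 ± 6.22 = (-43.42, -30.98)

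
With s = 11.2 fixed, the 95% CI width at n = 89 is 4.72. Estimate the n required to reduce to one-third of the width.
n ≈ 801

CI width ∝ 1/√n
To reduce width by factor 3, need √n to grow by 3 → need 3² = 9 times as many samples.

Current: n = 89, width = 4.72
New: n = 801, width ≈ 1.55

Width reduced by factor of 4.72/1.55 = 3.05.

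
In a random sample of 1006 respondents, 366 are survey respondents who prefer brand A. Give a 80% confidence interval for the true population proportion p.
(0.344, 0.383)

Proportion CI:
p̂ = 366/1006 = 0.36382
SE = √(p̂(1-p̂)/n) = √(0.36382 · 0.63618 / 1006) = 0.01517

z* = 1.282
Margin = z* · SE = 1.282 · 0.01517 = 0.0194

CI: 0.36382 ± 0.0194 = (0.344, 0.383)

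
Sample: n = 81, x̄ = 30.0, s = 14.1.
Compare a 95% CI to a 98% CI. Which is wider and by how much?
98% CI is wider by 1.20

df = 80
95% CI: t* = 1.990, (26.88, 33.12), width = 2 · t* · s/√n = 6.24
98% CI: t* = 2.374, (26.28, 33.72), width = 2 · t* · s/√n = 7.44

The 98% CI is wider by 7.44 - 6.24 = 1.20.
Higher confidence requires a wider interval.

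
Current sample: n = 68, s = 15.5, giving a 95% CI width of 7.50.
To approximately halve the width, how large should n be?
n ≈ 272

CI width ∝ 1/√n
To reduce width by factor 2, need √n to grow by 2 → need 2² = 4 times as many samples.

Current: n = 68, width = 7.50
New: n = 272, width ≈ 3.70

Width reduced by factor of 7.50/3.70 = 2.03.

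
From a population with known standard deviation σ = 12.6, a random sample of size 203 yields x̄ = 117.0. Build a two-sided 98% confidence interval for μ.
(114.94, 119.06)

z-interval (σ known):
z* = 2.326 for 98% confidence

Margin of error = z* · σ/√n = 2.326 · 12.6/√203 = 2.06

CI: (117.0 - 2.06, 117.0 + 2.06) = (114.94, 119.06)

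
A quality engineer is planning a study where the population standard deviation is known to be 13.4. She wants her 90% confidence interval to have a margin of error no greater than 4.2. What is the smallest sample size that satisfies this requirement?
n ≥ 28

For margin E ≤ 4.2:
n ≥ (z* · σ / E)²
n ≥ (1.645 · 13.4 / 4.2)²
n ≥ 27.55

Minimum n = 28 (rounding up)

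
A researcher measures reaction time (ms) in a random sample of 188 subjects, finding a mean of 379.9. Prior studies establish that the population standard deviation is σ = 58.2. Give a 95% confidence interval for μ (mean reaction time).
(371.58, 388.22)

z-interval (σ known):
z* = 1.960 for 95% confidence

Margin of error = z* · σ/√n = 1.960 · 58.2/√188 = 8.32

CI: (379.9 - 8.32, 379.9 + 8.32) = (371.58, 388.22)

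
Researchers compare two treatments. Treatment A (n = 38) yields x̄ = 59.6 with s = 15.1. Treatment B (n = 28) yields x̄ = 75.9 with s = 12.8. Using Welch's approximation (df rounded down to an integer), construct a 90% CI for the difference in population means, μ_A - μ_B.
(-22.05, -10.55)

Difference: x̄₁ - x̄₂ = -16.30
SE = √(s₁²/n₁ + s₂²/n₂) = √(15.1²/38 + 12.8²/28) = 3.4426
df = 62.67 → 62 (Welch–Satterthwaite, rounded down)
t* = 1.670

CI: -16.30 ± 1.670 · 3.4426 = -16.30 ± 5.75 = (-22.05, -10.55)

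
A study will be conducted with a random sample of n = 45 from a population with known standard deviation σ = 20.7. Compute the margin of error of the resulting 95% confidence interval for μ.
Margin of error = 6.05

Margin of error = z* · σ/√n
= 1.960 · 20.7/√45
= 1.960 · 20.7/6.7082
= 6.05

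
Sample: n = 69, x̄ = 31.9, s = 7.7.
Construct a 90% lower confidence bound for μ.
μ ≥ 30.70

Lower bound (one-sided):
t* = 1.294 (one-sided for 90%)
Lower bound = x̄ - t* · s/√n = 31.9 - 1.294 · 7.7/√69 = 30.70

We are 90% confident that μ ≥ 30.70.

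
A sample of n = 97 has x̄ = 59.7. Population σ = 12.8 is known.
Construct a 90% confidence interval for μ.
(57.56, 61.84)

z-interval (σ known):
z* = 1.645 for 90% confidence

Margin of error = z* · σ/√n = 1.645 · 12.8/√97 = 2.14

CI: (59.7 - 2.14, 59.7 + 2.14) = (57.56, 61.84)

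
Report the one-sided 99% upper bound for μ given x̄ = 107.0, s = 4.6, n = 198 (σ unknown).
μ ≤ 107.77

Upper bound (one-sided):
t* = 2.345 (one-sided for 99%)
Upper bound = x̄ + t* · s/√n = 107.0 + 2.345 · 4.6/√198 = 107.77

We are 99% confident that μ ≤ 107.77.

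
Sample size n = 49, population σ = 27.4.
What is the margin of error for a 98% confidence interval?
Margin of error = 9.10

Margin of error = z* · σ/√n
= 2.326 · 27.4/√49
= 2.326 · 27.4/7.0000
= 9.10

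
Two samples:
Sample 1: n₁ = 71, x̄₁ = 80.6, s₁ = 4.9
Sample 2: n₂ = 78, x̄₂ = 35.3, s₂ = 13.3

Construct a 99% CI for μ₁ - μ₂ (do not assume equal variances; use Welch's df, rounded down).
(41.06, 49.54)

Difference: x̄₁ - x̄₂ = 45.30
SE = √(s₁²/n₁ + s₂²/n₂) = √(4.9²/71 + 13.3²/78) = 1.6143
df = 99.25 → 99 (Welch–Satterthwaite, rounded down)
t* = 2.626

CI: 45.30 ± 2.626 · 1.6143 = 45.30 ± 4.24 = (41.06, 49.54)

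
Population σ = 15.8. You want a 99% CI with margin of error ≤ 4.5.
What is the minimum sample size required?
n ≥ 82

For margin E ≤ 4.5:
n ≥ (z* · σ / E)²
n ≥ (2.576 · 15.8 / 4.5)²
n ≥ 81.81

Minimum n = 82 (rounding up)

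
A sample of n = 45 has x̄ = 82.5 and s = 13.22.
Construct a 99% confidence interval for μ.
(77.19, 87.81)

t-interval (σ unknown):
df = n - 1 = 44
t* = 2.692 for 99% confidence

Margin of error = t* · s/√n = 2.692 · 13.22/√45 = 5.31

CI: (77.19, 87.81)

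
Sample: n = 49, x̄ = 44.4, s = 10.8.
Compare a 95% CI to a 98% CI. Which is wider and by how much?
98% CI is wider by 1.22

df = 48
95% CI: t* = 2.011, (41.30, 47.50), width = 2 · t* · s/√n = 6.21
98% CI: t* = 2.407, (40.69, 48.11), width = 2 · t* · s/√n = 7.43

The 98% CI is wider by 7.43 - 6.21 = 1.22.
Higher confidence requires a wider interval.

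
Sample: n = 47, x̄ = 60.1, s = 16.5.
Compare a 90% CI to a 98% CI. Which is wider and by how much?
98% CI is wider by 3.52

df = 46
90% CI: t* = 1.679, (56.06, 64.14), width = 2 · t* · s/√n = 8.08
98% CI: t* = 2.410, (54.30, 65.90), width = 2 · t* · s/√n = 11.60

The 98% CI is wider by 11.60 - 8.08 = 3.52.
Higher confidence requires a wider interval.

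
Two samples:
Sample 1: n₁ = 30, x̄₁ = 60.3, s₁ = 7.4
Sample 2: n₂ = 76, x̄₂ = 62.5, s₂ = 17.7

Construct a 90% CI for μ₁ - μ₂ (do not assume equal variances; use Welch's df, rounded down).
(-6.25, 1.85)

Difference: x̄₁ - x̄₂ = -2.20
SE = √(s₁²/n₁ + s₂²/n₂) = √(7.4²/30 + 17.7²/76) = 2.4388
df = 103.59 → 103 (Welch–Satterthwaite, rounded down)
t* = 1.660

CI: -2.20 ± 1.660 · 2.4388 = -2.20 ± 4.05 = (-6.25, 1.85)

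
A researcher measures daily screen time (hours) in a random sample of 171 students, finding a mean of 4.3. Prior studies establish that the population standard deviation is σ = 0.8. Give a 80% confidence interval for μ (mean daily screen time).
(4.22, 4.38)

z-interval (σ known):
z* = 1.282 for 80% confidence

Margin of error = z* · σ/√n = 1.282 · 0.8/√171 = 0.08

CI: (4.3 - 0.08, 4.3 + 0.08) = (4.22, 4.38)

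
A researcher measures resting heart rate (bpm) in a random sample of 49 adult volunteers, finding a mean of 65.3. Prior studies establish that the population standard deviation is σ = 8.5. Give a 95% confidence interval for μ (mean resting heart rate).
(62.92, 67.68)

z-interval (σ known):
z* = 1.960 for 95% confidence

Margin of error = z* · σ/√n = 1.960 · 8.5/√49 = 2.38

CI: (65.3 - 2.38, 65.3 + 2.38) = (62.92, 67.68)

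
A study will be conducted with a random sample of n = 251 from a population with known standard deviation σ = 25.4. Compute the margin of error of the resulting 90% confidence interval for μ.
Margin of error = 2.64

Margin of error = z* · σ/√n
= 1.645 · 25.4/√251
= 1.645 · 25.4/15.8430
= 2.64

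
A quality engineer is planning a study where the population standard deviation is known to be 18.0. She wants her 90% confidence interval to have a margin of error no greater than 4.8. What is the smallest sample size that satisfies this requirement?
n ≥ 39

For margin E ≤ 4.8:
n ≥ (z* · σ / E)²
n ≥ (1.645 · 18.0 / 4.8)²
n ≥ 38.05

Minimum n = 39 (rounding up)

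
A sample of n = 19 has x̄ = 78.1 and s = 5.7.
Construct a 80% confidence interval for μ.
(76.36, 79.84)

t-interval (σ unknown):
df = n - 1 = 18
t* = 1.330 for 80% confidence

Margin of error = t* · s/√n = 1.330 · 5.7/√19 = 1.74

CI: (76.36, 79.84)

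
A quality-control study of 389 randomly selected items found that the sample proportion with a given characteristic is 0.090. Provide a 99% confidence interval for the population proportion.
(0.053, 0.127)

Proportion CI:
SE = √(p̂(1-p̂)/n) = √(0.090 · 0.910 / 389) = 0.01451

z* = 2.576
Margin = z* · SE = 2.576 · 0.01451 = 0.0374

CI: 0.090 ± 0.0374 = (0.053, 0.127)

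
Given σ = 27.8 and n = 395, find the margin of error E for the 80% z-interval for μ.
Margin of error = 1.79

Margin of error = z* · σ/√n
= 1.282 · 27.8/√395
= 1.282 · 27.8/19.8746
= 1.79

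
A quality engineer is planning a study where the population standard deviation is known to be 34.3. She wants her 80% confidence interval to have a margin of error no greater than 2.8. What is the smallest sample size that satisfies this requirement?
n ≥ 247

For margin E ≤ 2.8:
n ≥ (z* · σ / E)²
n ≥ (1.282 · 34.3 / 2.8)²
n ≥ 246.63

Minimum n = 247 (rounding up)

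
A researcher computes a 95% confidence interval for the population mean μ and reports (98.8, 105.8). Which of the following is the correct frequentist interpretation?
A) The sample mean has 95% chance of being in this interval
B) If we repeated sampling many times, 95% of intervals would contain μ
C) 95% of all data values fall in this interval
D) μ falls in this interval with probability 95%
B

A) Wrong — x̄ is observed and sits in the interval by construction.
B) Correct — this is the frequentist long-run coverage interpretation.
C) Wrong — a CI is about the parameter μ, not individual data values.
D) Wrong — μ is fixed; the randomness lives in the interval, not in μ.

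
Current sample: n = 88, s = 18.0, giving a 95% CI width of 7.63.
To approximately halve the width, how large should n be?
n ≈ 352

CI width ∝ 1/√n
To reduce width by factor 2, need √n to grow by 2 → need 2² = 4 times as many samples.

Current: n = 88, width = 7.63
New: n = 352, width ≈ 3.77

Width reduced by factor of 7.63/3.77 = 2.02.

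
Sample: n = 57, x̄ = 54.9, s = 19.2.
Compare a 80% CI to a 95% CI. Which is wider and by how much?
95% CI is wider by 3.59

df = 56
80% CI: t* = 1.297, (51.60, 58.20), width = 2 · t* · s/√n = 6.60
95% CI: t* = 2.003, (49.81, 59.99), width = 2 · t* · s/√n = 10.19

The 95% CI is wider by 10.19 - 6.60 = 3.59.
Higher confidence requires a wider interval.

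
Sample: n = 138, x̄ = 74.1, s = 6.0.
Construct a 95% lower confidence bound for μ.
μ ≥ 73.25

Lower bound (one-sided):
t* = 1.656 (one-sided for 95%)
Lower bound = x̄ - t* · s/√n = 74.1 - 1.656 · 6.0/√138 = 73.25

We are 95% confident that μ ≥ 73.25.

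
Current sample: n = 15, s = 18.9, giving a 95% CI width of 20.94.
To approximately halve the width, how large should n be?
n ≈ 60

CI width ∝ 1/√n
To reduce width by factor 2, need √n to grow by 2 → need 2² = 4 times as many samples.

Current: n = 15, width = 20.94
New: n = 60, width ≈ 9.76

Width reduced by factor of 20.94/9.76 = 2.15.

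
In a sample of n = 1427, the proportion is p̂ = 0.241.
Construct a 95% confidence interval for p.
(0.219, 0.263)

Proportion CI:
SE = √(p̂(1-p̂)/n) = √(0.241 · 0.759 / 1427) = 0.01132

z* = 1.960
Margin = z* · SE = 1.960 · 0.01132 = 0.0222

CI: 0.241 ± 0.0222 = (0.219, 0.263)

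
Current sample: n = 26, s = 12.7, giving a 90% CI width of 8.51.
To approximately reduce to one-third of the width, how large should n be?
n ≈ 234

CI width ∝ 1/√n
To reduce width by factor 3, need √n to grow by 3 → need 3² = 9 times as many samples.

Current: n = 26, width = 8.51
New: n = 234, width ≈ 2.74

Width reduced by factor of 8.51/2.74 = 3.11.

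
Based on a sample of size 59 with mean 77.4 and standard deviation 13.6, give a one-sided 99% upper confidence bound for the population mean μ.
μ ≤ 81.64

Upper bound (one-sided):
t* = 2.392 (one-sided for 99%)
Upper bound = x̄ + t* · s/√n = 77.4 + 2.392 · 13.6/√59 = 81.64

We are 99% confident that μ ≤ 81.64.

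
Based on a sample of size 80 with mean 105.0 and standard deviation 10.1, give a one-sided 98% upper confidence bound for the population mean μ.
μ ≤ 107.36

Upper bound (one-sided):
t* = 2.088 (one-sided for 98%)
Upper bound = x̄ + t* · s/√n = 105.0 + 2.088 · 10.1/√80 = 107.36

We are 98% confident that μ ≤ 107.36.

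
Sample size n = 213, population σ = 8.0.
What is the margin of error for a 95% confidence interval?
Margin of error = 1.07

Margin of error = z* · σ/√n
= 1.960 · 8.0/√213
= 1.960 · 8.0/14.5945
= 1.07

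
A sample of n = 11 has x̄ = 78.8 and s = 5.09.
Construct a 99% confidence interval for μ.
(73.94, 83.66)

t-interval (σ unknown):
df = n - 1 = 10
t* = 3.169 for 99% confidence

Margin of error = t* · s/√n = 3.169 · 5.09/√11 = 4.86

CI: (73.94, 83.66)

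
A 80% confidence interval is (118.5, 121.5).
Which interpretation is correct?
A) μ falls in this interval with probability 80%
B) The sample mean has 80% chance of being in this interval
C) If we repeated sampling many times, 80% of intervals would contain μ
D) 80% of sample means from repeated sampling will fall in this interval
C

A) Wrong — μ is fixed; the randomness lives in the interval, not in μ.
B) Wrong — x̄ is observed and sits in the interval by construction.
C) Correct — this is the frequentist long-run coverage interpretation.
D) Wrong — coverage applies to intervals containing μ, not to future x̄ values.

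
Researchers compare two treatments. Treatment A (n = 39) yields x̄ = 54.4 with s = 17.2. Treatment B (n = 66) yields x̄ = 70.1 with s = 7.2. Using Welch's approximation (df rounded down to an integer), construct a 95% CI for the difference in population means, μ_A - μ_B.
(-21.53, -9.87)

Difference: x̄₁ - x̄₂ = -15.70
SE = √(s₁²/n₁ + s₂²/n₂) = √(17.2²/39 + 7.2²/66) = 2.8933
df = 45.99 → 45 (Welch–Satterthwaite, rounded down)
t* = 2.014

CI: -15.70 ± 2.014 · 2.8933 = -15.70 ± 5.83 = (-21.53, -9.87)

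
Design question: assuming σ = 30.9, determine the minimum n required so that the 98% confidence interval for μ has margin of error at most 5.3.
n ≥ 184

For margin E ≤ 5.3:
n ≥ (z* · σ / E)²
n ≥ (2.326 · 30.9 / 5.3)²
n ≥ 183.90

Minimum n = 184 (rounding up)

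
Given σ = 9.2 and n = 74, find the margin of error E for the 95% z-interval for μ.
Margin of error = 2.10

Margin of error = z* · σ/√n
= 1.960 · 9.2/√74
= 1.960 · 9.2/8.6023
= 2.10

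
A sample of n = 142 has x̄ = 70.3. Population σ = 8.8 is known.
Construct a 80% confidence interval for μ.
(69.35, 71.25)

z-interval (σ known):
z* = 1.282 for 80% confidence

Margin of error = z* · σ/√n = 1.282 · 8.8/√142 = 0.95

CI: (70.3 - 0.95, 70.3 + 0.95) = (69.35, 71.25)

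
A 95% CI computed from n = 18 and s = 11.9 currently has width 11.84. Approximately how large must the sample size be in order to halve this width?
n ≈ 72

CI width ∝ 1/√n
To reduce width by factor 2, need √n to grow by 2 → need 2² = 4 times as many samples.

Current: n = 18, width = 11.84
New: n = 72, width ≈ 5.59

Width reduced by factor of 11.84/5.59 = 2.12.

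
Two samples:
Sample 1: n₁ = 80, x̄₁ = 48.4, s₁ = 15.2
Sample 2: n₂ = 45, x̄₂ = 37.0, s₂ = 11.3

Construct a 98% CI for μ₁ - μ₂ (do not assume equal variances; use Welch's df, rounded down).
(5.75, 17.05)

Difference: x̄₁ - x̄₂ = 11.40
SE = √(s₁²/n₁ + s₂²/n₂) = √(15.2²/80 + 11.3²/45) = 2.3928
df = 113.60 → 113 (Welch–Satterthwaite, rounded down)
t* = 2.360

CI: 11.40 ± 2.360 · 2.3928 = 11.40 ± 5.65 = (5.75, 17.05)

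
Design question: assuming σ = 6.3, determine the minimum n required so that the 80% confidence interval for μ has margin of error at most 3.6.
n ≥ 6

For margin E ≤ 3.6:
n ≥ (z* · σ / E)²
n ≥ (1.282 · 6.3 / 3.6)²
n ≥ 5.03

Minimum n = 6 (rounding up)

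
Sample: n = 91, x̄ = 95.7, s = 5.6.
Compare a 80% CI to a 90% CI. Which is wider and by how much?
90% CI is wider by 0.43

df = 90
80% CI: t* = 1.291, (94.94, 96.46), width = 2 · t* · s/√n = 1.52
90% CI: t* = 1.662, (94.72, 96.68), width = 2 · t* · s/√n = 1.95

The 90% CI is wider by 1.95 - 1.52 = 0.43.
Higher confidence requires a wider interval.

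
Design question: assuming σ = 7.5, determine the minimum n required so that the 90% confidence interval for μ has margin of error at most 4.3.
n ≥ 9

For margin E ≤ 4.3:
n ≥ (z* · σ / E)²
n ≥ (1.645 · 7.5 / 4.3)²
n ≥ 8.23

Minimum n = 9 (rounding up)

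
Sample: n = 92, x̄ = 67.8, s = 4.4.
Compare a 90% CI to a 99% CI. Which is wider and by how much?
99% CI is wider by 0.89

df = 91
90% CI: t* = 1.662, (67.04, 68.56), width = 2 · t* · s/√n = 1.52
99% CI: t* = 2.631, (66.59, 69.01), width = 2 · t* · s/√n = 2.41

The 99% CI is wider by 2.41 - 1.52 = 0.89.
Higher confidence requires a wider interval.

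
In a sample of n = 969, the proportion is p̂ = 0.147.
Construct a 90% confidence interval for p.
(0.128, 0.166)

Proportion CI:
SE = √(p̂(1-p̂)/n) = √(0.147 · 0.853 / 969) = 0.01138

z* = 1.645
Margin = z* · SE = 1.645 · 0.01138 = 0.0187

CI: 0.147 ± 0.0187 = (0.128, 0.166)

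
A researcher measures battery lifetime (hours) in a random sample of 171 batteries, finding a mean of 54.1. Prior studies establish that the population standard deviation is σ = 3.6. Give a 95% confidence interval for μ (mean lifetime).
(53.56, 54.64)

z-interval (σ known):
z* = 1.960 for 95% confidence

Margin of error = z* · σ/√n = 1.960 · 3.6/√171 = 0.54

CI: (54.1 - 0.54, 54.1 + 0.54) = (53.56, 54.64)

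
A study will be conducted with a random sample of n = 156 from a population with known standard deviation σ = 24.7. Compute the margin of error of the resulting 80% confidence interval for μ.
Margin of error = 2.54

Margin of error = z* · σ/√n
= 1.282 · 24.7/√156
= 1.282 · 24.7/12.4900
= 2.54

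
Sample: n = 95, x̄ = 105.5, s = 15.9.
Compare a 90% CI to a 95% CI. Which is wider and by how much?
95% CI is wider by 1.06

df = 94
90% CI: t* = 1.661, (102.79, 108.21), width = 2 · t* · s/√n = 5.42
95% CI: t* = 1.986, (102.26, 108.74), width = 2 · t* · s/√n = 6.48

The 95% CI is wider by 6.48 - 5.42 = 1.06.
Higher confidence requires a wider interval.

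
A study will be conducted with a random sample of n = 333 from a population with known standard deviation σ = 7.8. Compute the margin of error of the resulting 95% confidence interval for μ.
Margin of error = 0.84

Margin of error = z* · σ/√n
= 1.960 · 7.8/√333
= 1.960 · 7.8/18.2483
= 0.84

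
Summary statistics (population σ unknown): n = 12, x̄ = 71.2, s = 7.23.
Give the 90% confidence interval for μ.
(67.45, 74.95)

t-interval (σ unknown):
df = n - 1 = 11
t* = 1.796 for 90% confidence

Margin of error = t* · s/√n = 1.796 · 7.23/√12 = 3.75

CI: (67.45, 74.95)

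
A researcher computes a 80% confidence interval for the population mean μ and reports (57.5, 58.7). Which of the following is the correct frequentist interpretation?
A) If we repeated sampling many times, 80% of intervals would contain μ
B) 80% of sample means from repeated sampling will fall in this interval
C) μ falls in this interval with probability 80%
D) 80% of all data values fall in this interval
A

A) Correct — this is the frequentist long-run coverage interpretation.
B) Wrong — coverage applies to intervals containing μ, not to future x̄ values.
C) Wrong — μ is fixed; the randomness lives in the interval, not in μ.
D) Wrong — a CI is about the parameter μ, not individual data values.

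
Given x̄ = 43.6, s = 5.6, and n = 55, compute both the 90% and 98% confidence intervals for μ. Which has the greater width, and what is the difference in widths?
98% CI is wider by 1.09

df = 54
90% CI: t* = 1.674, (42.34, 44.86), width = 2 · t* · s/√n = 2.53
98% CI: t* = 2.397, (41.79, 45.41), width = 2 · t* · s/√n = 3.62

The 98% CI is wider by 3.62 - 2.53 = 1.09.
Higher confidence requires a wider interval.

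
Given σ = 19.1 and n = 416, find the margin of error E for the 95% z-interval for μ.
Margin of error = 1.84

Margin of error = z* · σ/√n
= 1.960 · 19.1/√416
= 1.960 · 19.1/20.3961
= 1.84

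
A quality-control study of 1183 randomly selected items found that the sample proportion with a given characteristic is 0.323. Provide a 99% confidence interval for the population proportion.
(0.288, 0.358)

Proportion CI:
SE = √(p̂(1-p̂)/n) = √(0.323 · 0.677 / 1183) = 0.01360

z* = 2.576
Margin = z* · SE = 2.576 · 0.01360 = 0.0350

CI: 0.323 ± 0.0350 = (0.288, 0.358)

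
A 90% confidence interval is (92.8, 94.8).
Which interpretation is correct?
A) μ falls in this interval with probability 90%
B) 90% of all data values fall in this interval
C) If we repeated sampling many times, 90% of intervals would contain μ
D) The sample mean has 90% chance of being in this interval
C

A) Wrong — μ is fixed; the randomness lives in the interval, not in μ.
B) Wrong — a CI is about the parameter μ, not individual data values.
C) Correct — this is the frequentist long-run coverage interpretation.
D) Wrong — x̄ is observed and sits in the interval by construction.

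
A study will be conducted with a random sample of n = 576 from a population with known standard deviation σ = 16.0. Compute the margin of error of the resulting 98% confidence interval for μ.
Margin of error = 1.55

Margin of error = z* · σ/√n
= 2.326 · 16.0/√576
= 2.326 · 16.0/24.0000
= 1.55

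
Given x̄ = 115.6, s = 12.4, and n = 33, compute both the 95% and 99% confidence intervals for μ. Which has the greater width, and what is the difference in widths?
99% CI is wider by 3.03

df = 32
95% CI: t* = 2.037, (111.20, 120.00), width = 2 · t* · s/√n = 8.79
99% CI: t* = 2.738, (109.69, 121.51), width = 2 · t* · s/√n = 11.82

The 99% CI is wider by 11.82 - 8.79 = 3.03.
Higher confidence requires a wider interval.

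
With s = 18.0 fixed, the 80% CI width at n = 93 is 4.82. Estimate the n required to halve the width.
n ≈ 372

CI width ∝ 1/√n
To reduce width by factor 2, need √n to grow by 2 → need 2² = 4 times as many samples.

Current: n = 93, width = 4.82
New: n = 372, width ≈ 2.40

Width reduced by factor of 4.82/2.40 = 2.01.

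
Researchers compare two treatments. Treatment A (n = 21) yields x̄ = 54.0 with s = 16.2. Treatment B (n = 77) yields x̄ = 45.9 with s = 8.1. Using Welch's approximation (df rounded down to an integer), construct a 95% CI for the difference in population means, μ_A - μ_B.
(0.52, 15.68)

Difference: x̄₁ - x̄₂ = 8.10
SE = √(s₁²/n₁ + s₂²/n₂) = √(16.2²/21 + 8.1²/77) = 3.6537
df = 22.79 → 22 (Welch–Satterthwaite, rounded down)
t* = 2.074

CI: 8.10 ± 2.074 · 3.6537 = 8.10 ± 7.58 = (0.52, 15.68)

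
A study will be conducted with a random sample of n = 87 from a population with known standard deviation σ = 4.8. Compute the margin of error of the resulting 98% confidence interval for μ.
Margin of error = 1.20

Margin of error = z* · σ/√n
= 2.326 · 4.8/√87
= 2.326 · 4.8/9.3274
= 1.20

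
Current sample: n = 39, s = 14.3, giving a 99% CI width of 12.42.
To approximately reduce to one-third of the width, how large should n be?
n ≈ 351

CI width ∝ 1/√n
To reduce width by factor 3, need √n to grow by 3 → need 3² = 9 times as many samples.

Current: n = 39, width = 12.42
New: n = 351, width ≈ 3.95

Width reduced by factor of 12.42/3.95 = 3.14.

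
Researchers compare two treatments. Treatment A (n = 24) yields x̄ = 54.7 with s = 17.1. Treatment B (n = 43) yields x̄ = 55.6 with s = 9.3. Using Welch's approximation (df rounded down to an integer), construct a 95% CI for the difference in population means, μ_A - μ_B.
(-8.59, 6.79)

Difference: x̄₁ - x̄₂ = -0.90
SE = √(s₁²/n₁ + s₂²/n₂) = √(17.1²/24 + 9.3²/43) = 3.7676
df = 30.76 → 30 (Welch–Satterthwaite, rounded down)
t* = 2.042

CI: -0.90 ± 2.042 · 3.7676 = -0.90 ± 7.69 = (-8.59, 6.79)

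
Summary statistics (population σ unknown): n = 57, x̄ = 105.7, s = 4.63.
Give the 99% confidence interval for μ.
(104.06, 107.34)

t-interval (σ unknown):
df = n - 1 = 56
t* = 2.667 for 99% confidence

Margin of error = t* · s/√n = 2.667 · 4.63/√57 = 1.64

CI: (104.06, 107.34)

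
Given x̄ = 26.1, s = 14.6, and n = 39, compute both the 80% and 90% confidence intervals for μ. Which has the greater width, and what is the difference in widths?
90% CI is wider by 1.78

df = 38
80% CI: t* = 1.304, (23.05, 29.15), width = 2 · t* · s/√n = 6.10
90% CI: t* = 1.686, (22.16, 30.04), width = 2 · t* · s/√n = 7.88

The 90% CI is wider by 7.88 - 6.10 = 1.78.
Higher confidence requires a wider interval.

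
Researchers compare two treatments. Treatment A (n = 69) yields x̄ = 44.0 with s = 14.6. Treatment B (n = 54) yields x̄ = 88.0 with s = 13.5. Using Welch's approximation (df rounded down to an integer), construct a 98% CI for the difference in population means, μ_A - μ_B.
(-50.00, -38.00)

Difference: x̄₁ - x̄₂ = -44.00
SE = √(s₁²/n₁ + s₂²/n₂) = √(14.6²/69 + 13.5²/54) = 2.5425
df = 117.62 → 117 (Welch–Satterthwaite, rounded down)
t* = 2.359

CI: -44.00 ± 2.359 · 2.5425 = -44.00 ± 6.00 = (-50.00, -38.00)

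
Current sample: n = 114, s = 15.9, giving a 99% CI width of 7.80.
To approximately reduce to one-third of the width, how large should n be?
n ≈ 1026

CI width ∝ 1/√n
To reduce width by factor 3, need √n to grow by 3 → need 3² = 9 times as many samples.

Current: n = 114, width = 7.80
New: n = 1026, width ≈ 2.56

Width reduced by factor of 7.80/2.56 = 3.05.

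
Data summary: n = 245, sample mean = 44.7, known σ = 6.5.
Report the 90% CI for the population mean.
(44.02, 45.38)

z-interval (σ known):
z* = 1.645 for 90% confidence

Margin of error = z* · σ/√n = 1.645 · 6.5/√245 = 0.68

CI: (44.7 - 0.68, 44.7 + 0.68) = (44.02, 45.38)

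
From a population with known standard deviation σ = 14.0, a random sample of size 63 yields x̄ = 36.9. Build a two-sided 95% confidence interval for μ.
(33.44, 40.36)

z-interval (σ known):
z* = 1.960 for 95% confidence

Margin of error = z* · σ/√n = 1.960 · 14.0/√63 = 3.46

CI: (36.9 - 3.46, 36.9 + 3.46) = (33.44, 40.36)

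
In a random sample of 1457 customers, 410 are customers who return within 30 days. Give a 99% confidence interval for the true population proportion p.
(0.251, 0.312)

Proportion CI:
p̂ = 410/1457 = 0.28140
SE = √(p̂(1-p̂)/n) = √(0.28140 · 0.71860 / 1457) = 0.01178

z* = 2.576
Margin = z* · SE = 2.576 · 0.01178 = 0.0303

CI: 0.28140 ± 0.0303 = (0.251, 0.312)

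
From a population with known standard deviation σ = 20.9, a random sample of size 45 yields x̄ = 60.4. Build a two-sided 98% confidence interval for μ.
(53.15, 67.65)

z-interval (σ known):
z* = 2.326 for 98% confidence

Margin of error = z* · σ/√n = 2.326 · 20.9/√45 = 7.25

CI: (60.4 - 7.25, 60.4 + 7.25) = (53.15, 67.65)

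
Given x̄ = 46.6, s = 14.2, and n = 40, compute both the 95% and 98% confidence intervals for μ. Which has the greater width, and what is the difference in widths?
98% CI is wider by 1.81

df = 39
95% CI: t* = 2.023, (42.06, 51.14), width = 2 · t* · s/√n = 9.08
98% CI: t* = 2.426, (41.15, 52.05), width = 2 · t* · s/√n = 10.89

The 98% CI is wider by 10.89 - 9.08 = 1.81.
Higher confidence requires a wider interval.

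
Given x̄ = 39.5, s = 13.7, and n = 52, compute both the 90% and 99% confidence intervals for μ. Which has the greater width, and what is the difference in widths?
99% CI is wider by 3.81

df = 51
90% CI: t* = 1.675, (36.32, 42.68), width = 2 · t* · s/√n = 6.36
99% CI: t* = 2.676, (34.42, 44.58), width = 2 · t* · s/√n = 10.17

The 99% CI is wider by 10.17 - 6.36 = 3.81.
Higher confidence requires a wider interval.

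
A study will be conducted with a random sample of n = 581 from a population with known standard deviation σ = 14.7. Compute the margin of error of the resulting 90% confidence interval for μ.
Margin of error = 1.00

Margin of error = z* · σ/√n
= 1.645 · 14.7/√581
= 1.645 · 14.7/24.1039
= 1.00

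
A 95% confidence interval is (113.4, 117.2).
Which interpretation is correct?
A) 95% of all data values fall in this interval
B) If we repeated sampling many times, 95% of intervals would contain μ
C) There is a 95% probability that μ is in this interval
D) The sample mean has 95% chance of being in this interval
B

A) Wrong — a CI is about the parameter μ, not individual data values.
B) Correct — this is the frequentist long-run coverage interpretation.
C) Wrong — μ is fixed; the randomness lives in the interval, not in μ.
D) Wrong — x̄ is observed and sits in the interval by construction.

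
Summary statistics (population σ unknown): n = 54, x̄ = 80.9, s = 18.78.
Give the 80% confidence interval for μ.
(77.58, 84.22)

t-interval (σ unknown):
df = n - 1 = 53
t* = 1.298 for 80% confidence

Margin of error = t* · s/√n = 1.298 · 18.78/√54 = 3.32

CI: (77.58, 84.22)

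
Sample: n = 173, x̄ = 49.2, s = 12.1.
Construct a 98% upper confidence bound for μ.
μ ≤ 51.10

Upper bound (one-sided):
t* = 2.069 (one-sided for 98%)
Upper bound = x̄ + t* · s/√n = 49.2 + 2.069 · 12.1/√173 = 51.10

We are 98% confident that μ ≤ 51.10.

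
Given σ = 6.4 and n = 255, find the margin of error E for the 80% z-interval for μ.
Margin of error = 0.51

Margin of error = z* · σ/√n
= 1.282 · 6.4/√255
= 1.282 · 6.4/15.9687
= 0.51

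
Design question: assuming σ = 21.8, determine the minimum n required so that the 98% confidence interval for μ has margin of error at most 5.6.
n ≥ 82

For margin E ≤ 5.6:
n ≥ (z* · σ / E)²
n ≥ (2.326 · 21.8 / 5.6)²
n ≥ 81.99

Minimum n = 82 (rounding up)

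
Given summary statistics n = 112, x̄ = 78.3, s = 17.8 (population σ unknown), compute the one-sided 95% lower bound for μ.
μ ≥ 75.51

Lower bound (one-sided):
t* = 1.659 (one-sided for 95%)
Lower bound = x̄ - t* · s/√n = 78.3 - 1.659 · 17.8/√112 = 75.51

We are 95% confident that μ ≥ 75.51.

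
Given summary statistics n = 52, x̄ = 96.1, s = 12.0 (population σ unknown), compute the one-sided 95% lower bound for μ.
μ ≥ 93.31

Lower bound (one-sided):
t* = 1.675 (one-sided for 95%)
Lower bound = x̄ - t* · s/√n = 96.1 - 1.675 · 12.0/√52 = 93.31

We are 95% confident that μ ≥ 93.31.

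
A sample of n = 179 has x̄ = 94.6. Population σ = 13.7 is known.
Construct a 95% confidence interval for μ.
(92.59, 96.61)

z-interval (σ known):
z* = 1.960 for 95% confidence

Margin of error = z* · σ/√n = 1.960 · 13.7/√179 = 2.01

CI: (94.6 - 2.01, 94.6 + 2.01) = (92.59, 96.61)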